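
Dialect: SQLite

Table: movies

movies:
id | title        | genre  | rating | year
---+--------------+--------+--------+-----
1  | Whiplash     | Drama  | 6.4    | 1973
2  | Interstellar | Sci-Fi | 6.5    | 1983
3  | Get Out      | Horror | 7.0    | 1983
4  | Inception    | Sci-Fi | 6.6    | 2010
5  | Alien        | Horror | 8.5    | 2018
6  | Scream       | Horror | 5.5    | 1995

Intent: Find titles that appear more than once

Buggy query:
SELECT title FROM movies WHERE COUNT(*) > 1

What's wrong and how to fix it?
Bug: COUNT(*) is an aggregate and cannot be used in WHERE

Fix: GROUP BY title, then filter groups with HAVING COUNT(*) > 1

Corrected query:
SELECT title FROM movies GROUP BY title HAVING COUNT(*) > 1

Result:
(no rows)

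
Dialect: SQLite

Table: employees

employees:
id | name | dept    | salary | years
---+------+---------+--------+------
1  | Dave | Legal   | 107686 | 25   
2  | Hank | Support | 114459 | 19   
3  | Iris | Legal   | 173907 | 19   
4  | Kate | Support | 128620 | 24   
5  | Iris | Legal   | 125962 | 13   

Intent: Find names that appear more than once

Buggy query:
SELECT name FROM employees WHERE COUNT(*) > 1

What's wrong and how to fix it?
Bug: WHERE can't reference COUNT(*); aggregates are computed after WHERE

Fix: Group first, then use HAVING for the count condition

Corrected query:
SELECT name FROM employees GROUP BY name HAVING COUNT(*) > 1

Result:
name
----
Iris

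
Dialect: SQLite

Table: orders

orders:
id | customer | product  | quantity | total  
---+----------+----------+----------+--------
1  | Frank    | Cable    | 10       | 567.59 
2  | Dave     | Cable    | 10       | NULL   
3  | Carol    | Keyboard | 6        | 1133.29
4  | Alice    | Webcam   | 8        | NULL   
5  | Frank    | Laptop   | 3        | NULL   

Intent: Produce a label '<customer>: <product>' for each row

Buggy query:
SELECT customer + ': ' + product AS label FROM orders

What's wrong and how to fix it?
Bug: '+' is numeric addition; on text columns SQLite converts them to 0 instead of concatenating

Fix: Use the || operator for string concatenation

Corrected query:
SELECT customer || ': ' || product AS label FROM orders

Result:
label          
---------------
Frank: Cable   
Dave: Cable    
Carol: Keyboard
Alice: Webcam  
Frank: Laptop  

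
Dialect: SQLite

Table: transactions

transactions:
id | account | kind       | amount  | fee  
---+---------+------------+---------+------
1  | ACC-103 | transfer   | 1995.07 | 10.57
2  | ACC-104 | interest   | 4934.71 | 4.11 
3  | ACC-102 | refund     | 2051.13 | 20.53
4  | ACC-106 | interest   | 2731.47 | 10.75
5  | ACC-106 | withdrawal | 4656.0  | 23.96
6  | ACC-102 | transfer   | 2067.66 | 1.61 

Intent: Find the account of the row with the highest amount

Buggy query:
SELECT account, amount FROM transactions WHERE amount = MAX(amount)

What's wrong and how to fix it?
Bug: MAX(amount) is an aggregate and cannot be used directly in WHERE

Fix: Wrap MAX in a scalar subquery so WHERE compares against a single value

Corrected query:
SELECT account, amount FROM transactions WHERE amount = (SELECT MAX(amount) FROM transactions)

Result:
account | amount 
--------+--------
ACC-104 | 4934.71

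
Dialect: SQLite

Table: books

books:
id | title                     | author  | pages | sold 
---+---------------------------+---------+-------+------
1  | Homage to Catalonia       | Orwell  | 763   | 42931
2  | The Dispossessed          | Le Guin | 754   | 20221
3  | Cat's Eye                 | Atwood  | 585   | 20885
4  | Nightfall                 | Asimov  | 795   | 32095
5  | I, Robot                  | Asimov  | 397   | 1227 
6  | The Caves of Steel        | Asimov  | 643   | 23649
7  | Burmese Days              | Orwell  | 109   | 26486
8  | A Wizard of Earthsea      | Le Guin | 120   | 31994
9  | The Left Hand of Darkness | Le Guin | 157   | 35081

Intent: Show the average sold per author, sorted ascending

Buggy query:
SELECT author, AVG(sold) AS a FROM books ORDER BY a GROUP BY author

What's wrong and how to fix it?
Bug: GROUP BY must precede ORDER BY

Fix: Reorder: SELECT … FROM … GROUP BY … ORDER BY …

Corrected query:
SELECT author, AVG(sold) AS a FROM books GROUP BY author ORDER BY a

Result:
author  | a           
--------+-------------
Asimov  | 18990.333333
Atwood  | 20885       
Le Guin | 29098.666667
Orwell  | 34708.5     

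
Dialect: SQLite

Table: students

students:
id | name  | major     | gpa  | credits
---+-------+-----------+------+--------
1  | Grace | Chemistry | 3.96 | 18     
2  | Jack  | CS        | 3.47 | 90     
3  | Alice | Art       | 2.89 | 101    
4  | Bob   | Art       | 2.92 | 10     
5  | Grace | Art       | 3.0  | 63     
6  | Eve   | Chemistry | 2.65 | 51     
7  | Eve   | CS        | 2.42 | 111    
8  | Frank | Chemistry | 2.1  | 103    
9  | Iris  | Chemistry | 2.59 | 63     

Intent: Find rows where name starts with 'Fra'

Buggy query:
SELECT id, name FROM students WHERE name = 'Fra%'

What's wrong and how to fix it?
Bug: Wildcards only work with LIKE; '=' treats '%' as a literal character

Fix: Replace '=' with LIKE so 'Fra%' is treated as a pattern

Corrected query:
SELECT id, name FROM students WHERE name LIKE 'Fra%'

Result:
id | name 
---+------
8  | Frank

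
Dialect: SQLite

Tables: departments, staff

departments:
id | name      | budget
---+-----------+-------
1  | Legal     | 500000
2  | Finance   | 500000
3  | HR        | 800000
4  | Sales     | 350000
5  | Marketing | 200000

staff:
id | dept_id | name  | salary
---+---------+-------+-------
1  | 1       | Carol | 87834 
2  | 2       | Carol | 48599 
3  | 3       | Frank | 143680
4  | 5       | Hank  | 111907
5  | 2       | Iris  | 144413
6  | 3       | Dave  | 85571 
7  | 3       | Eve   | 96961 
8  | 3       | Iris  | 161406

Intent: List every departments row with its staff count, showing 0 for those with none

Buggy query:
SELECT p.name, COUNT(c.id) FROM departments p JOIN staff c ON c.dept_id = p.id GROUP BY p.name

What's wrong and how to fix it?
Bug: INNER JOIN drops departments rows that have no matching staff rows

Fix: Switch to LEFT JOIN to retain unmatched parent rows

Corrected query:
SELECT p.name, COUNT(c.id) FROM departments p LEFT JOIN staff c ON c.dept_id = p.id GROUP BY p.name

Result:
name      | COUNT(c.id)
----------+------------
Finance   | 2          
HR        | 4          
Legal     | 1          
Marketing | 1          
Sales     | 0          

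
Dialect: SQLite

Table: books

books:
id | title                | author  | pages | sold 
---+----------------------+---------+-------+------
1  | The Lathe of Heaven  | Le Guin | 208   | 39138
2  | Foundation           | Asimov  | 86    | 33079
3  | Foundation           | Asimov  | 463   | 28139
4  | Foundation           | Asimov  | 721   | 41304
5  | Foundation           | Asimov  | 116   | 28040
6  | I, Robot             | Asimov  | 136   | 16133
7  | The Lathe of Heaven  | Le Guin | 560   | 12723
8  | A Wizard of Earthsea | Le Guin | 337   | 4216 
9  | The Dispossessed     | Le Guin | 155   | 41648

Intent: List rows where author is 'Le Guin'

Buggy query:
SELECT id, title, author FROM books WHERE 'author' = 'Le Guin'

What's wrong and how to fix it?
Bug: 'author' in single quotes is a string literal, not the column; the comparison is literal-vs-literal and never true

Fix: Remove the quotes around the column name (or use double quotes for an identifier)

Corrected query:
SELECT id, title, author FROM books WHERE author = 'Le Guin'

Result:
id | title                | author 
---+----------------------+--------
1  | The Lathe of Heaven  | Le Guin
7  | The Lathe of Heaven  | Le Guin
8  | A Wizard of Earthsea | Le Guin
9  | The Dispossessed     | Le Guin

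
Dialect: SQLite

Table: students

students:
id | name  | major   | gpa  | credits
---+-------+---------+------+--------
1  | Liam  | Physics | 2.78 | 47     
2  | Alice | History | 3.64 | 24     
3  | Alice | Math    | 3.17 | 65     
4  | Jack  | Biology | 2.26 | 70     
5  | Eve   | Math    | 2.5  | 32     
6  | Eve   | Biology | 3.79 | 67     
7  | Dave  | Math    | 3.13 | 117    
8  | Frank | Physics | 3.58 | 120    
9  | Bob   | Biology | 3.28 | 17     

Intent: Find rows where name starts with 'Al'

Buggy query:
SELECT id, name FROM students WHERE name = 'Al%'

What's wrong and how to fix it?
Bug: '=' compares the literal string including the % character; pattern matching needs LIKE

Fix: Use LIKE for wildcard pattern matching

Corrected query:
SELECT id, name FROM students WHERE name LIKE 'Al%'

Result:
id | name 
---+------
2  | Alice
3  | Alice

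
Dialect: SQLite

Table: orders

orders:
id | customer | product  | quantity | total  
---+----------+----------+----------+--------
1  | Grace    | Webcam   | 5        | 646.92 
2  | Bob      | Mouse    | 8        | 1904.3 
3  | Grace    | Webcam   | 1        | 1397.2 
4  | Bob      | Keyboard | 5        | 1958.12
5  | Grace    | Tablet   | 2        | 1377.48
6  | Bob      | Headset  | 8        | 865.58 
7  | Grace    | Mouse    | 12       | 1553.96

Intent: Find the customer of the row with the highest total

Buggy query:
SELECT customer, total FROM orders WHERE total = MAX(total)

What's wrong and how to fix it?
Bug: MAX(total) is an aggregate and cannot be used directly in WHERE

Fix: Wrap MAX in a scalar subquery so WHERE compares against a single value

Corrected query:
SELECT customer, total FROM orders WHERE total = (SELECT MAX(total) FROM orders)

Result:
customer | total  
---------+--------
Bob      | 1958.12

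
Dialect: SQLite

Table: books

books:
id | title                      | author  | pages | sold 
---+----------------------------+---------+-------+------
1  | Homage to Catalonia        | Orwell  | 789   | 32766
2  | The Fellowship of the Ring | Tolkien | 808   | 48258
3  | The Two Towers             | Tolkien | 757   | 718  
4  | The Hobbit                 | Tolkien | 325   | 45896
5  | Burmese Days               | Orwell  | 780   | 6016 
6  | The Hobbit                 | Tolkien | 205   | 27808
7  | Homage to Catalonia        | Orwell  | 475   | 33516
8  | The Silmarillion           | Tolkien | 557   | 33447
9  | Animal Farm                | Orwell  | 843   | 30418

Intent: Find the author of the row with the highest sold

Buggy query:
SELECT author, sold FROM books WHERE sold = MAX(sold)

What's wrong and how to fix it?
Bug: WHERE is evaluated per row; an aggregate over the whole table isn't defined there

Fix: Use a subquery: WHERE sold = (SELECT MAX(sold) FROM books)

Corrected query:
SELECT author, sold FROM books WHERE sold = (SELECT MAX(sold) FROM books)

Result:
author  | sold 
--------+------
Tolkien | 48258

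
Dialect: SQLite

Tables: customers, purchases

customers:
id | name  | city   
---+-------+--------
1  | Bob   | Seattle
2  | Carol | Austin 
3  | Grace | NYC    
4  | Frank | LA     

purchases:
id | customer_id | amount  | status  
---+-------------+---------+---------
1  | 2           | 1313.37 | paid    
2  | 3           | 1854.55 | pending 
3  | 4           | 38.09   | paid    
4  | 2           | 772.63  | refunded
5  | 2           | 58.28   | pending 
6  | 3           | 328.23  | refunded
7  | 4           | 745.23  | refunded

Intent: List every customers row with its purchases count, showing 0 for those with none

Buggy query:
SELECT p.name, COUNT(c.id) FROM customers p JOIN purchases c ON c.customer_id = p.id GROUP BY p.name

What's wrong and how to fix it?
Bug: INNER JOIN drops customers rows that have no matching purchases rows

Fix: Switch to LEFT JOIN to retain unmatched parent rows

Corrected query:
SELECT p.name, COUNT(c.id) FROM customers p LEFT JOIN purchases c ON c.customer_id = p.id GROUP BY p.name

Result:
name  | COUNT(c.id)
------+------------
Bob   | 0          
Carol | 3          
Frank | 2          
Grace | 2          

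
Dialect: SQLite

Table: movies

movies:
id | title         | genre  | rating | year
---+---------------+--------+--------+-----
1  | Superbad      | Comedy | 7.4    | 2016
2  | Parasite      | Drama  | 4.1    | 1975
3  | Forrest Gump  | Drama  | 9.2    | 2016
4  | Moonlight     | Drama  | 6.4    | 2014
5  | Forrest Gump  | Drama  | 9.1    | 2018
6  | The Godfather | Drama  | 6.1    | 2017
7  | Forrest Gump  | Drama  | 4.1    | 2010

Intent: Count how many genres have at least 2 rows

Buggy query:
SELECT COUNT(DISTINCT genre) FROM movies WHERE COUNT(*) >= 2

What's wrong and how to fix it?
Bug: WHERE filters individual rows, not groups, so a group-level COUNT is invalid there

Fix: Group first with HAVING COUNT(*) >= 2, then COUNT the resulting groups

Corrected query:
SELECT COUNT(*) FROM (SELECT genre FROM movies GROUP BY genre HAVING COUNT(*) >= 2)

Result:
COUNT(*)
--------
1       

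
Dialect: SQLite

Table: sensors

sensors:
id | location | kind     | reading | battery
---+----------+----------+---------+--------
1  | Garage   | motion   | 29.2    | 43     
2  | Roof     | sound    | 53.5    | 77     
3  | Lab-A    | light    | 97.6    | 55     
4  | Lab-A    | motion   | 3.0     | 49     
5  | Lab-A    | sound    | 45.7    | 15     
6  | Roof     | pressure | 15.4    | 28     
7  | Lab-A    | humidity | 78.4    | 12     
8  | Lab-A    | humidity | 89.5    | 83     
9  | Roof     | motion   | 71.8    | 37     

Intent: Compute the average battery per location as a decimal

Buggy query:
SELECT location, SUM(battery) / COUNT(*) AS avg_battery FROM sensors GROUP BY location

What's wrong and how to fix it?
Bug: SUM(battery) and COUNT(*) are both integers; the division truncates the fractional part

Fix: Cast one side to REAL so the division keeps the fractional part

Corrected query:
SELECT location, SUM(battery) * 1.0 / COUNT(*) AS avg_battery FROM sensors GROUP BY location

Result:
location | avg_battery
---------+------------
Garage   | 43         
Lab-A    | 42.8       
Roof     | 47.333333  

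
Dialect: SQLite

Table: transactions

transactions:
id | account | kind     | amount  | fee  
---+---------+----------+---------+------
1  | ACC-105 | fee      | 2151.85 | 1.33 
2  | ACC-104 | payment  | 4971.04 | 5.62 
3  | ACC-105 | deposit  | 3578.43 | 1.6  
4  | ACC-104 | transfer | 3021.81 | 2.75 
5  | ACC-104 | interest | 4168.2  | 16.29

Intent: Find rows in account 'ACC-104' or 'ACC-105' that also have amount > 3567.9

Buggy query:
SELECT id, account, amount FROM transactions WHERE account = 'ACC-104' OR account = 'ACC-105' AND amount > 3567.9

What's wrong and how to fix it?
Bug: AND binds tighter than OR, so this parses as account = 'ACC-104' OR (account = 'ACC-105' AND amount > 3567.9)

Fix: Add parentheses around the OR so the AND applies to both alternatives

Corrected query:
SELECT id, account, amount FROM transactions WHERE (account = 'ACC-104' OR account = 'ACC-105') AND amount > 3567.9

Result:
id | account | amount 
---+---------+--------
2  | ACC-104 | 4971.04
3  | ACC-105 | 3578.43
5  | ACC-104 | 4168.2 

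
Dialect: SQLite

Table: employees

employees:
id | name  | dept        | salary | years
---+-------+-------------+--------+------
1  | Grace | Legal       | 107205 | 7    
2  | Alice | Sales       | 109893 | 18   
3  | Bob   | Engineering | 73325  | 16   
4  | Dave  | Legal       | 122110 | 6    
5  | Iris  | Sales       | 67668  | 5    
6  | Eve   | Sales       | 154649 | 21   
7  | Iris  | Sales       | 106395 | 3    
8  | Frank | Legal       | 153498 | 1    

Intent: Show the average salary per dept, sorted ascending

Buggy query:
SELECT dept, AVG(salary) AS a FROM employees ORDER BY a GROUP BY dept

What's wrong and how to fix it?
Bug: ORDER BY appears before GROUP BY; SQL clause order requires GROUP BY first

Fix: Move ORDER BY to the end, after GROUP BY

Corrected query:
SELECT dept, AVG(salary) AS a FROM employees GROUP BY dept ORDER BY a

Result:
dept        | a            
------------+--------------
Engineering | 73325        
Sales       | 109651.25    
Legal       | 127604.333333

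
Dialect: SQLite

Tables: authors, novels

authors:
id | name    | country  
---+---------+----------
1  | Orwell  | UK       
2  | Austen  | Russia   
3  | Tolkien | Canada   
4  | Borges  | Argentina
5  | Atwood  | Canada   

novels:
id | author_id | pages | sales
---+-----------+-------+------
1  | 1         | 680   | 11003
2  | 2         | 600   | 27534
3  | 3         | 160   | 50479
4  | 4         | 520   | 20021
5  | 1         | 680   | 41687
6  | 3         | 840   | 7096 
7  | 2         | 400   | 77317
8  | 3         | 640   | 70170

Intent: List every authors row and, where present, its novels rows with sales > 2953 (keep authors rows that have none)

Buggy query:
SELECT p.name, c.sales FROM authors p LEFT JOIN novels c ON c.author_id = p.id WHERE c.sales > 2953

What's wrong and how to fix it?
Bug: A WHERE condition on the right-hand table after LEFT JOIN drops unmatched parents

Fix: Move the right-table condition into the ON clause so unmatched parents are kept

Corrected query:
SELECT p.name, c.sales FROM authors p LEFT JOIN novels c ON c.author_id = p.id AND c.sales > 2953

Result:
name    | sales
--------+------
Orwell  | 11003
Orwell  | 41687
Austen  | 27534
Austen  | 77317
Tolkien | 7096 
Tolkien | 50479
Tolkien | 70170
Borges  | 20021
Atwood  | NULL 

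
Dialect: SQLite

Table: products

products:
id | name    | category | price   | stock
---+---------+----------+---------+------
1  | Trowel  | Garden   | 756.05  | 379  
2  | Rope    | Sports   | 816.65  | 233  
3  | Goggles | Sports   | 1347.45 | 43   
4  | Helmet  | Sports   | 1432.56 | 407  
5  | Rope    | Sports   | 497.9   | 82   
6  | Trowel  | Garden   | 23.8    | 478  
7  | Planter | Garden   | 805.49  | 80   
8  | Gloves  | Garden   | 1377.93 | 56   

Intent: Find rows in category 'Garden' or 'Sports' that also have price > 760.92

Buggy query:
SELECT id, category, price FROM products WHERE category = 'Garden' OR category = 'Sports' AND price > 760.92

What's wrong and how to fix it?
Bug: AND binds tighter than OR, so this parses as category = 'Garden' OR (category = 'Sports' AND price > 760.92)

Fix: Group the OR with parentheses (or use IN), then AND the threshold

Corrected query:
SELECT id, category, price FROM products WHERE (category = 'Garden' OR category = 'Sports') AND price > 760.92

Result:
id | category | price  
---+----------+--------
2  | Sports   | 816.65 
3  | Sports   | 1347.45
4  | Sports   | 1432.56
7  | Garden   | 805.49 
8  | Garden   | 1377.93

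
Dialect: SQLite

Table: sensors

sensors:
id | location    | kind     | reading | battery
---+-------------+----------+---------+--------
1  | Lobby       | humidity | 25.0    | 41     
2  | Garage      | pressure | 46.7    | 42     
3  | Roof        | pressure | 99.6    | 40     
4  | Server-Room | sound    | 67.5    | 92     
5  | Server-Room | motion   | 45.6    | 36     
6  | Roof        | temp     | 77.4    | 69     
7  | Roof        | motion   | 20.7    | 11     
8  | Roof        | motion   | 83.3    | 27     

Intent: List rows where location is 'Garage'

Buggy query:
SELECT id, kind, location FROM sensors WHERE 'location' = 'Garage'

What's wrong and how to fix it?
Bug: Single quotes denote string literals in SQL; the column name is being compared as a constant string

Fix: Reference the column as location without single quotes

Corrected query:
SELECT id, kind, location FROM sensors WHERE location = 'Garage'

Result:
id | kind     | location
---+----------+---------
2  | pressure | Garage  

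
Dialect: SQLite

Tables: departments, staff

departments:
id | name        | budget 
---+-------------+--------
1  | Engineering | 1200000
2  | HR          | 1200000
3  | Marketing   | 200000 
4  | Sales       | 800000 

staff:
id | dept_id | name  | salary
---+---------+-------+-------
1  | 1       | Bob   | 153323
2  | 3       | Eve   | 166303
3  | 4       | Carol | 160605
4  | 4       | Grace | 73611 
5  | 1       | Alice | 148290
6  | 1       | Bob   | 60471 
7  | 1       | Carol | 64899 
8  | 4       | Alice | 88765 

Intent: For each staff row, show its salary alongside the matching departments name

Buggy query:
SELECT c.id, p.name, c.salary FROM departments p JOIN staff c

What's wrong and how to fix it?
Bug: JOIN with no ON clause produces a cartesian product; every staff row pairs with every departments row

Fix: Specify the join condition linking the foreign key to the parent id

Corrected query:
SELECT c.id, p.name, c.salary FROM departments p JOIN staff c ON c.dept_id = p.id

Result:
id | name        | salary
---+-------------+-------
1  | Engineering | 153323
2  | Marketing   | 166303
3  | Sales       | 160605
4  | Sales       | 73611 
5  | Engineering | 148290
6  | Engineering | 60471 
7  | Engineering | 64899 
8  | Sales       | 88765 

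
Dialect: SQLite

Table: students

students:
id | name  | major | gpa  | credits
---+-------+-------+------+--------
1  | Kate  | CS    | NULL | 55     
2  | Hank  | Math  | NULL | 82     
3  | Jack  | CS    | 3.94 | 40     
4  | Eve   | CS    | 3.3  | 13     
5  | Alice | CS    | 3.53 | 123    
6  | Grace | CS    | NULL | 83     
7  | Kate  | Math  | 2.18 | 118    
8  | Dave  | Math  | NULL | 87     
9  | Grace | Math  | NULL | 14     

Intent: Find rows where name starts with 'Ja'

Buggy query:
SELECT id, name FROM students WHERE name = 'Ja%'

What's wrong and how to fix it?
Bug: '=' compares the literal string including the % character; pattern matching needs LIKE

Fix: Replace '=' with LIKE so 'Ja%' is treated as a pattern

Corrected query:
SELECT id, name FROM students WHERE name LIKE 'Ja%'

Result:
id | name
---+-----
3  | Jack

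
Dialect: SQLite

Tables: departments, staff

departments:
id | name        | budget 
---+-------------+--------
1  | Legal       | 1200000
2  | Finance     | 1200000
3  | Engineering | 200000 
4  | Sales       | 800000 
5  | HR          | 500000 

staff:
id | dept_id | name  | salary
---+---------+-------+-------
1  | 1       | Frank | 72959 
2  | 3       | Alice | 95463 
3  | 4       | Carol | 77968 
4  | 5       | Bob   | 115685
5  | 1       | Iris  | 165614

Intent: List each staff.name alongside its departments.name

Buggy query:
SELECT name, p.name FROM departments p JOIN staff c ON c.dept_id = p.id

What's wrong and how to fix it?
Bug: 'name' exists in both joined tables, so the database can't tell which one is meant

Fix: Qualify the column with its table alias (c.name)

Corrected query:
SELECT c.name, p.name FROM departments p JOIN staff c ON c.dept_id = p.id

Result:
name  | name       
------+------------
Frank | Legal      
Alice | Engineering
Carol | Sales      
Bob   | HR         
Iris  | Legal      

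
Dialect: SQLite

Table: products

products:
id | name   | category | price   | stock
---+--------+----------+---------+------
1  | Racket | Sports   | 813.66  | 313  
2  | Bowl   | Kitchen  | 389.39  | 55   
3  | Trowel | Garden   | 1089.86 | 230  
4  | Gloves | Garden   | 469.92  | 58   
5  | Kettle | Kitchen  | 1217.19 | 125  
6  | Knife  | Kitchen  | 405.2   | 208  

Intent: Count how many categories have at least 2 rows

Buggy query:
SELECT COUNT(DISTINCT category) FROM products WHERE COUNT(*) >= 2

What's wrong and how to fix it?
Bug: COUNT(*) cannot appear in WHERE; the per-group count doesn't exist yet

Fix: Group first with HAVING COUNT(*) >= 2, then COUNT the resulting groups

Corrected query:
SELECT COUNT(*) FROM (SELECT category FROM products GROUP BY category HAVING COUNT(*) >= 2)

Result:
COUNT(*)
--------
2       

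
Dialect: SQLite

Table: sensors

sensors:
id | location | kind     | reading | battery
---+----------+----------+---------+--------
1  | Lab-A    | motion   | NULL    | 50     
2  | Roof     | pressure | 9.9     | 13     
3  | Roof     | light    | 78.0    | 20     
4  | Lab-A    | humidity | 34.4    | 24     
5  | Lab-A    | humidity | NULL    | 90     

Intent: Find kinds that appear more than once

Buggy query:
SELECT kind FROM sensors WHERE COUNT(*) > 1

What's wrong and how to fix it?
Bug: COUNT(*) is an aggregate and cannot be used in WHERE

Fix: Group first, then use HAVING for the count condition

Corrected query:
SELECT kind FROM sensors GROUP BY kind HAVING COUNT(*) > 1

Result:
kind    
--------
humidity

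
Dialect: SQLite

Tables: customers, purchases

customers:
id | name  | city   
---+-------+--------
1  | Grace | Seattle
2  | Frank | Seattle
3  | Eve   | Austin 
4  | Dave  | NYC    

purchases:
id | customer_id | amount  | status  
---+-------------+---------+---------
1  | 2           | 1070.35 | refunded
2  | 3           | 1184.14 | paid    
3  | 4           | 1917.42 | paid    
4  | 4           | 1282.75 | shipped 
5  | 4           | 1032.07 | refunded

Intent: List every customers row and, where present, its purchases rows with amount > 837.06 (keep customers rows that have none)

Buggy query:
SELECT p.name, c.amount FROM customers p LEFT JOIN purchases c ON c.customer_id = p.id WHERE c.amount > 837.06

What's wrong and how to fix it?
Bug: Filtering c.amount in WHERE discards the NULL rows produced by LEFT JOIN, turning it into an inner join

Fix: Move the right-table condition into the ON clause so unmatched parents are kept

Corrected query:
SELECT p.name, c.amount FROM customers p LEFT JOIN purchases c ON c.customer_id = p.id AND c.amount > 837.06

Result:
name  | amount 
------+--------
Grace | NULL   
Frank | 1070.35
Eve   | 1184.14
Dave  | 1032.07
Dave  | 1282.75
Dave  | 1917.42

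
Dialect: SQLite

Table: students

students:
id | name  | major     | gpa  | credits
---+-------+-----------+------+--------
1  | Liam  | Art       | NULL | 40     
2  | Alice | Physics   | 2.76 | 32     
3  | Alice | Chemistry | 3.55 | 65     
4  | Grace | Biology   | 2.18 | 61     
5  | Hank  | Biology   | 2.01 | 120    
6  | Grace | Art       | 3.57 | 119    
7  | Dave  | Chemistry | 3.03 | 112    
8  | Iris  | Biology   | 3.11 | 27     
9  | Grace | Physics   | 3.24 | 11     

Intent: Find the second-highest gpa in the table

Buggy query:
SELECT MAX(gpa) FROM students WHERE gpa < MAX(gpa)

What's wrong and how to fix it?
Bug: MAX(gpa) on the right of the comparison is an aggregate-in-WHERE error

Fix: Compute the overall MAX in a subquery, then take MAX of rows below it

Corrected query:
SELECT MAX(gpa) FROM students WHERE gpa < (SELECT MAX(gpa) FROM students)

Result:
MAX(gpa)
--------
3.55    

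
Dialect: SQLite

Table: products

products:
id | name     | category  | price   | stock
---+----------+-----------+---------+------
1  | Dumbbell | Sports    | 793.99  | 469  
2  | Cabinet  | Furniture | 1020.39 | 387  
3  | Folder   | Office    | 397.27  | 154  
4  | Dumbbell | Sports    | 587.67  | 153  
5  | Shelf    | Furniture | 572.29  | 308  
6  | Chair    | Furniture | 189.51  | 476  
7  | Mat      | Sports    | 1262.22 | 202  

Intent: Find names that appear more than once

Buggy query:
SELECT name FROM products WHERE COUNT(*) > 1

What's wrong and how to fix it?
Bug: WHERE can't reference COUNT(*); aggregates are computed after WHERE

Fix: GROUP BY name, then filter groups with HAVING COUNT(*) > 1

Corrected query:
SELECT name FROM products GROUP BY name HAVING COUNT(*) > 1

Result:
name    
--------
Dumbbell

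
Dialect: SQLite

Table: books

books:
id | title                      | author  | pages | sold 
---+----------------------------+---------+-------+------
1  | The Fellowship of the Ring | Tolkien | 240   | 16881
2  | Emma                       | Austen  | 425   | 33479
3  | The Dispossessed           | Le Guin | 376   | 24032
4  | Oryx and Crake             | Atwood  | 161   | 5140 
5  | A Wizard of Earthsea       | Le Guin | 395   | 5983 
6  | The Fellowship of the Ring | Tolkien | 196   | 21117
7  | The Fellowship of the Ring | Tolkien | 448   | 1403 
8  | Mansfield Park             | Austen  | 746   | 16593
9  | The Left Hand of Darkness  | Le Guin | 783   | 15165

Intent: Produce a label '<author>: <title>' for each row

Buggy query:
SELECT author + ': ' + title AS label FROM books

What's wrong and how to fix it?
Bug: SQLite uses || for string concatenation; + coerces text to numbers (yielding 0)

Fix: Replace + with || to concatenate text

Corrected query:
SELECT author || ': ' || title AS label FROM books

Result:
label                              
-----------------------------------
Tolkien: The Fellowship of the Ring
Austen: Emma                       
Le Guin: The Dispossessed          
Atwood: Oryx and Crake             
Le Guin: A Wizard of Earthsea      
Tolkien: The Fellowship of the Ring
Tolkien: The Fellowship of the Ring
Austen: Mansfield Park             
Le Guin: The Left Hand of Darkness 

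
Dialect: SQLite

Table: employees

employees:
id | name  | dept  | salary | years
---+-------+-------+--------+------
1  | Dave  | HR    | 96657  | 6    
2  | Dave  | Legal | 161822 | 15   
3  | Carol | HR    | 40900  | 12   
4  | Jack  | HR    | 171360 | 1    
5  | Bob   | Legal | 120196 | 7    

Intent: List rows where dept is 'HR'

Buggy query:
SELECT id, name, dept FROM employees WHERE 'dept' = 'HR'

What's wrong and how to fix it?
Bug: 'dept' in single quotes is a string literal, not the column; the comparison is literal-vs-literal and never true

Fix: Reference the column as dept without single quotes

Corrected query:
SELECT id, name, dept FROM employees WHERE dept = 'HR'

Result:
id | name  | dept
---+-------+-----
1  | Dave  | HR  
3  | Carol | HR  
4  | Jack  | HR  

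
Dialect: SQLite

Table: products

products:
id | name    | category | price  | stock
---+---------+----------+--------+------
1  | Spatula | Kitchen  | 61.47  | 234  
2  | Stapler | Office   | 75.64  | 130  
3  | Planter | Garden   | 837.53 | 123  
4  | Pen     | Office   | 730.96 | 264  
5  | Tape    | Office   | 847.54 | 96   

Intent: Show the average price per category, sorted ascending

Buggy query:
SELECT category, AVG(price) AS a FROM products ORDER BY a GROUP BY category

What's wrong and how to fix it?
Bug: ORDER BY appears before GROUP BY; SQL clause order requires GROUP BY first

Fix: Move ORDER BY to the end, after GROUP BY

Corrected query:
SELECT category, AVG(price) AS a FROM products GROUP BY category ORDER BY a

Result:
category | a     
---------+-------
Kitchen  | 61.47 
Office   | 551.38
Garden   | 837.53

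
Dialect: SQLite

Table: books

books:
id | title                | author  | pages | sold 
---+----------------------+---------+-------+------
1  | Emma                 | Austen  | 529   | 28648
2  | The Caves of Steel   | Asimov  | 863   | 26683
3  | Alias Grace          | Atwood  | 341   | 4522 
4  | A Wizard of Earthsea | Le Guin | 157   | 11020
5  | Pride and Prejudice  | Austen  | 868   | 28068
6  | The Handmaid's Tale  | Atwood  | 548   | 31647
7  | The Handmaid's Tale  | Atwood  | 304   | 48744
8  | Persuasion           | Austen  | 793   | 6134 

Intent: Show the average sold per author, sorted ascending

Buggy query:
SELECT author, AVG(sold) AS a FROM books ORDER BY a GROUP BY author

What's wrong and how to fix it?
Bug: GROUP BY must precede ORDER BY

Fix: Reorder: SELECT … FROM … GROUP BY … ORDER BY …

Corrected query:
SELECT author, AVG(sold) AS a FROM books GROUP BY author ORDER BY a

Result:
author  | a           
--------+-------------
Le Guin | 11020       
Austen  | 20950       
Asimov  | 26683       
Atwood  | 28304.333333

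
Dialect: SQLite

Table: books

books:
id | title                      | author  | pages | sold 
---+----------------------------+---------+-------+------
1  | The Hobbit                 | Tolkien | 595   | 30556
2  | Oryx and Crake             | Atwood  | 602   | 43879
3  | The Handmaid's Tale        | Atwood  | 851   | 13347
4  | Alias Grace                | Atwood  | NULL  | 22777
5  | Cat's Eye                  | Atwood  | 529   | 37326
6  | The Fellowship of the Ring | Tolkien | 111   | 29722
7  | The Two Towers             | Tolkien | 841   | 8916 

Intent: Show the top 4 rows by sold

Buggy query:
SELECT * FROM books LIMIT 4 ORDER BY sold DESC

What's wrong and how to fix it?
Bug: ORDER BY cannot follow LIMIT; LIMIT is the final clause

Fix: Swap the clauses: ORDER BY first, then LIMIT

Corrected query:
SELECT * FROM books ORDER BY sold DESC LIMIT 4

Result:
id | title                      | author  | pages | sold 
---+----------------------------+---------+-------+------
2  | Oryx and Crake             | Atwood  | 602   | 43879
5  | Cat's Eye                  | Atwood  | 529   | 37326
1  | The Hobbit                 | Tolkien | 595   | 30556
6  | The Fellowship of the Ring | Tolkien | 111   | 29722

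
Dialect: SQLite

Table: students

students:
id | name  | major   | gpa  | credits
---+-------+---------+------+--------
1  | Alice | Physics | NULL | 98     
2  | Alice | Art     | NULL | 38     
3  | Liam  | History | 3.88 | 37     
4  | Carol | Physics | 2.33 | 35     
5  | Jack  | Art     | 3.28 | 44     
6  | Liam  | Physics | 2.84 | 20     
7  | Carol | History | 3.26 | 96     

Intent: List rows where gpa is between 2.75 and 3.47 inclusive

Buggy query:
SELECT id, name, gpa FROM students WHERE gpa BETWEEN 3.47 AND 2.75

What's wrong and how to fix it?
Bug: The bounds are reversed; BETWEEN a AND b requires a <= b to match anything

Fix: Swap the bounds so the smaller value comes first

Corrected query:
SELECT id, name, gpa FROM students WHERE gpa BETWEEN 2.75 AND 3.47

Result:
id | name  | gpa 
---+-------+-----
5  | Jack  | 3.28
6  | Liam  | 2.84
7  | Carol | 3.26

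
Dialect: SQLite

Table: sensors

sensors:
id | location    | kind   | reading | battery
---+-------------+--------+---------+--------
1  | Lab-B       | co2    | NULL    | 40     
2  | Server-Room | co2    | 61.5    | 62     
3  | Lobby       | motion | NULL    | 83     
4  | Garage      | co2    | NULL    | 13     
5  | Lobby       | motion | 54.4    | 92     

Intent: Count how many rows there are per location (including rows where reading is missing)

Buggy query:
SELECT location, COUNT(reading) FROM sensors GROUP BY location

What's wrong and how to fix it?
Bug: COUNT(column) counts non-NULL values only; rows with NULL reading aren't counted

Fix: Replace COUNT(reading) with COUNT(*)

Corrected query:
SELECT location, COUNT(*) FROM sensors GROUP BY location

Result:
location    | COUNT(*)
------------+---------
Garage      | 1       
Lab-B       | 1       
Lobby       | 2       
Server-Room | 1       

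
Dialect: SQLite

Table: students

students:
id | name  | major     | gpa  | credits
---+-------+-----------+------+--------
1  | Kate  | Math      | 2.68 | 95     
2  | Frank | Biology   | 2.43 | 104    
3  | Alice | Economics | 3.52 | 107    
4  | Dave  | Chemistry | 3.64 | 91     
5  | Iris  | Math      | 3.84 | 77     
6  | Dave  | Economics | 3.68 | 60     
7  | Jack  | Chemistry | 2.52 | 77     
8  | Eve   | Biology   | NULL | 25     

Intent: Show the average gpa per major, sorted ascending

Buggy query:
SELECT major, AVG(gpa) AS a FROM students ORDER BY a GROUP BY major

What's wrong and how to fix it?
Bug: GROUP BY must precede ORDER BY

Fix: Reorder: SELECT … FROM … GROUP BY … ORDER BY …

Corrected query:
SELECT major, AVG(gpa) AS a FROM students GROUP BY major ORDER BY a

Result:
major     | a   
----------+-----
Biology   | 2.43
Chemistry | 3.08
Math      | 3.26
Economics | 3.6 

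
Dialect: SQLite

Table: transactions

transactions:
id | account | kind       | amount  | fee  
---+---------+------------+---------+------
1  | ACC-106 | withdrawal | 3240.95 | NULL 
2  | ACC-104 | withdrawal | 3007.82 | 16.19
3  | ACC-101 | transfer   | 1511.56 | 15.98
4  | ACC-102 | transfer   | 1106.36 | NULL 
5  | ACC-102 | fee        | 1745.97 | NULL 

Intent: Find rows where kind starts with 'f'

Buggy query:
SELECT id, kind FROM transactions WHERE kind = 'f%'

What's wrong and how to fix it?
Bug: '=' compares the literal string including the % character; pattern matching needs LIKE

Fix: Use LIKE for wildcard pattern matching

Corrected query:
SELECT id, kind FROM transactions WHERE kind LIKE 'f%'

Result:
id | kind
---+-----
5  | fee 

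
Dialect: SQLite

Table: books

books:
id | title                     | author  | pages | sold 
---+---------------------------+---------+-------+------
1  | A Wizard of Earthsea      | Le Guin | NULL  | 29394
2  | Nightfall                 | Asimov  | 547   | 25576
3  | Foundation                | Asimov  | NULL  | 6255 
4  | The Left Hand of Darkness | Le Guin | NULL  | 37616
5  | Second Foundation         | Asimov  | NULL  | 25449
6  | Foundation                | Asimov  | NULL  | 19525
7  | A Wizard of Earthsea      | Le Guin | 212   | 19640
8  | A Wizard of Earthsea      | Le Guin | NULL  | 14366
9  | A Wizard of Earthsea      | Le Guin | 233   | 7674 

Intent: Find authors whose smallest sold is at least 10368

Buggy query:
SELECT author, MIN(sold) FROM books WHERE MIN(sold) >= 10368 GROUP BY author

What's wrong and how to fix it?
Bug: Aggregates like MIN are computed per group after WHERE runs

Fix: Replace WHERE with HAVING after the GROUP BY

Corrected query:
SELECT author, MIN(sold) FROM books GROUP BY author HAVING MIN(sold) >= 10368

Result:
(no rows)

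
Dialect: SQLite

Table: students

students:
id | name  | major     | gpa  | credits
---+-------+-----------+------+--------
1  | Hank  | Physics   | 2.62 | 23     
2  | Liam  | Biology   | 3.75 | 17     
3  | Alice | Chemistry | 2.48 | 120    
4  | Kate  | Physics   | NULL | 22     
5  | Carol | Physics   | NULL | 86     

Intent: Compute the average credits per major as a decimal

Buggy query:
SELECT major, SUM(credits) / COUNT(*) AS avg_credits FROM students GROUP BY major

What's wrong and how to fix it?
Bug: Both operands are integers, so '/' performs integer division and truncates

Fix: Cast one side to REAL so the division keeps the fractional part

Corrected query:
SELECT major, SUM(credits) * 1.0 / COUNT(*) AS avg_credits FROM students GROUP BY major

Result:
major     | avg_credits
----------+------------
Biology   | 17         
Chemistry | 120        
Physics   | 43.666667  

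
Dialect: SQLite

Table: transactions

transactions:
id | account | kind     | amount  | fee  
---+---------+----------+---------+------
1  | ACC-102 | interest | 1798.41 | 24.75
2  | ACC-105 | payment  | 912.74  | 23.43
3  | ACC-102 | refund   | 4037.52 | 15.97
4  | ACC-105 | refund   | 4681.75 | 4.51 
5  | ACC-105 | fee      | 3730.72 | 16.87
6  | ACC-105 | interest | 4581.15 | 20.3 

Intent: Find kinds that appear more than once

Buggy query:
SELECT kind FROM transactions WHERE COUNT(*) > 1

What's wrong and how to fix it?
Bug: WHERE can't reference COUNT(*); aggregates are computed after WHERE

Fix: Group first, then use HAVING for the count condition

Corrected query:
SELECT kind FROM transactions GROUP BY kind HAVING COUNT(*) > 1

Result:
kind    
--------
interest
refund  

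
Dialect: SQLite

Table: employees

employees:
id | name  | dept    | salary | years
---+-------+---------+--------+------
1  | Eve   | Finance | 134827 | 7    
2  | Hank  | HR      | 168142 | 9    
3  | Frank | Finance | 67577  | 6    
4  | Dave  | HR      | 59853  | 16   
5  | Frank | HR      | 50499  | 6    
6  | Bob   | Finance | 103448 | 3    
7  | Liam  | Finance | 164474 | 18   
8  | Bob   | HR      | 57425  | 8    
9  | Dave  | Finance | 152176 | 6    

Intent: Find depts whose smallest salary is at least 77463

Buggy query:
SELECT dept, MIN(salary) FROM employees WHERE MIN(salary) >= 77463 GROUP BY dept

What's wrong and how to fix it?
Bug: Aggregates like MIN are computed per group after WHERE runs

Fix: Use HAVING for the per-group MIN condition

Corrected query:
SELECT dept, MIN(salary) FROM employees GROUP BY dept HAVING MIN(salary) >= 77463

Result:
(no rows)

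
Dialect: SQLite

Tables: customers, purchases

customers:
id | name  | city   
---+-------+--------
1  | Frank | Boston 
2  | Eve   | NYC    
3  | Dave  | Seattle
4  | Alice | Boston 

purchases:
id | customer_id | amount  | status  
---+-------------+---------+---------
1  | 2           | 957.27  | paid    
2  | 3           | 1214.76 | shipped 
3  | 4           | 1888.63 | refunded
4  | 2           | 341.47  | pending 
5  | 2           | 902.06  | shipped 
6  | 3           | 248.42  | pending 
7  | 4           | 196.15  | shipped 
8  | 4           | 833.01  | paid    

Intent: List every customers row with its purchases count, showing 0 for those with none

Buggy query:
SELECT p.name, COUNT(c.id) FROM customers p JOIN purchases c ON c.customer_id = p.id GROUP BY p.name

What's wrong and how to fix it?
Bug: An inner join excludes parents with zero children

Fix: Switch to LEFT JOIN to retain unmatched parent rows

Corrected query:
SELECT p.name, COUNT(c.id) FROM customers p LEFT JOIN purchases c ON c.customer_id = p.id GROUP BY p.name

Result:
name  | COUNT(c.id)
------+------------
Alice | 3          
Dave  | 2          
Eve   | 3          
Frank | 0          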